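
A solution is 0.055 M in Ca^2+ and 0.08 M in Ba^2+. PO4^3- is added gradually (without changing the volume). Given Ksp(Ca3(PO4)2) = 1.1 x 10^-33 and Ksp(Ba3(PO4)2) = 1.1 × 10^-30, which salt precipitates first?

Each salt begins to precipitate when Q = Ksp, i.e. when [PO4^3-] reaches its threshold.
For Ca3(PO4)2: 1.1 x 10^-33 = (0.055)^3 × [PO4^3-]^2  ⇒  [PO4^3-] = 2.6 × 10^-15 M.
For Ba3(PO4)2: 1.1 × 10^-30 = (0.08)^3 × [PO4^3-]^2  ⇒  [PO4^3-] = 4.6 × 10^-14 M.
The salt with the lower threshold [PO4^3-] precipitates first: Ca3(PO4)2.

Ca3(PO4)2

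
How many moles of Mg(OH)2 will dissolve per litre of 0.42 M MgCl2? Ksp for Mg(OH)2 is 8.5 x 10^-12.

2.2e-6 M

Mg(OH)2(s) ⇌ Mg^2+(aq) + 2 OH^-(aq)
Ksp = [Mg^2+][OH^-]^2
Let s be the molar solubility in this solution. [Mg^2+] = 0.42 + s ≈ 0.42, [OH^-] = 2s (common-ion effect: Mg^2+ is already 0.42 M).
Ksp ≈ 0.42 × (2s)^2
s = 2.2 × 10^-6 M
Check: s = 2.2 x 10^-6 ≪ 0.42, so the approximation is valid.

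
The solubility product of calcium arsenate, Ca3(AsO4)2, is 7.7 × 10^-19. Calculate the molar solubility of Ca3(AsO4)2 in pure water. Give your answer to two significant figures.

Ca3(AsO4)2(s) <=> 3 Ca^2+ + 2 AsO4^3-
Ksp = [Ca^2+]^3[AsO4^3-]^2
With molar solubility s: [Ca^2+] = 3s, [AsO4^3-] = 2s.
So Ksp = (3s)^3 × (2s)^2 = 108s^5
s^5 = 7.7 × 10^-19 / 108, so s = 9.3 × 10^-5 M

s ≈ 9.3 x 10^-5 M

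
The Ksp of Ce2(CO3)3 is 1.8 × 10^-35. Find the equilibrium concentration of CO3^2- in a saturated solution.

[CO3^2-] ≈ 1.3 × 10^-7 M

Ce2(CO3)3(s) <=> 2 Ce^3+(aq) + 3 CO3^2-(aq)
Ksp = [Ce^3+]^2[CO3^2-]^3
If s mol/L of Ce2(CO3)3 dissolves, [Ce^3+] = 2s and [CO3^2-] = 3s.
Ksp = (2s)^2(3s)^3 = 108s^5
s = (1.8 × 10^-35 / 108)^(1/5) = 4.41 × 10^-8 M
[CO3^2-] = 3s = 1.3 × 10^-7 M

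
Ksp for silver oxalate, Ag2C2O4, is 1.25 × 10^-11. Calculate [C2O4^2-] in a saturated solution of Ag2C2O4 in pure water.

[C2O4^2-] ≈ 1.46e-4 M

Ag2C2O4(s) <=> 2 Ag^+(aq) + C2O4^2-(aq)
Ksp = [Ag^+]^2[C2O4^2-]
If s mol/L of Ag2C2O4 dissolves, [Ag^+] = 2s and [C2O4^2-] = s.
Substituting: Ksp = (2s)^2s = 4s^3
s^3 = 1.25 × 10^-11 / 4, so s = 1.462 × 10^-4 M
[C2O4^2-] = s = 1.46 × 10^-4 M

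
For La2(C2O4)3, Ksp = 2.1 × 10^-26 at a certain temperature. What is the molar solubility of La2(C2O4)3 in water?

s = 2.9 × 10^-6 M

La2(C2O4)3(s) <=> 2 La^3+ + 3 C2O4^2-
Ksp = [La^3+]^2[C2O4^2-]^3
Let s = molar solubility. Then [La^3+] = 2s and [C2O4^2-] = 3s.
Substituting: Ksp = (2s)^2(3s)^3 = 108s^5
Solving, s = (2.1 × 10^-26/108)^(1/5) = 2.9 × 10^-6 M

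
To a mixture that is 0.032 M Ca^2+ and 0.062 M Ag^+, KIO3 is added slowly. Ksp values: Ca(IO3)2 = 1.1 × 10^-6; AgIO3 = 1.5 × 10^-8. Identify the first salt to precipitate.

AgIO3

Each salt begins to precipitate when Q = Ksp, i.e. when [IO3^-] reaches its threshold.
For Ca(IO3)2: 1.1 × 10^-6 = 0.032 × [IO3^-]^2  ⇒  [IO3^-] = 5.9 x 10^-3 M.
For AgIO3: 1.5 × 10^-8 = 0.062 × [IO3^-]  ⇒  [IO3^-] = 2.4 × 10^-7 M.
The salt with the lower threshold [IO3^-] precipitates first: AgIO3.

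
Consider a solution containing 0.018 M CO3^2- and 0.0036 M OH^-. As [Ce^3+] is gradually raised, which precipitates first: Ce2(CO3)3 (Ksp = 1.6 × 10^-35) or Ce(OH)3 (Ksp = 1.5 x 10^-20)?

Ce2(CO3)3

Precipitation of each salt starts when its ion product equals its Ksp.
For Ce2(CO3)3: 1.6 × 10^-35 = (0.018)^3 × [Ce^3+]^2  ⇒  [Ce^3+] = 1.7 × 10^-15 M.
For Ce(OH)3: 1.5 x 10^-20 = (0.0036)^3 × [Ce^3+]  ⇒  [Ce^3+] = 3.2 × 10^-13 M.
The salt with the lower threshold [Ce^3+] precipitates first: Ce2(CO3)3.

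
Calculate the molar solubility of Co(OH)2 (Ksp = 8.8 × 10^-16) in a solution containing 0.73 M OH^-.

Co(OH)2(s) ⇌ Co^2+ + 2 OH^-
Ksp = [Co^2+][OH^-]^2
Let s be the molar solubility in this solution. [Co^2+] = s, [OH^-] = 0.73 + 2s ≈ 0.73 (Ksp is small, so little additional dissolves).
Ksp ≈ s × (0.73)^2
s = 1.7 × 10^-15 M
Check: 2s = 3.3 x 10^-15 ≪ 0.73, so the approximation is valid.

s ≈ 1.7 x 10^-15 M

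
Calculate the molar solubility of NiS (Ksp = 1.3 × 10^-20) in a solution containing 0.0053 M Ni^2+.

NiS(s) ⇌ Ni^2+ + S^2-
Ksp = [Ni^2+][S^2-]
Let s = moles of NiS that dissolve per litre. [Ni^2+] = 0.0053 + s ≈ 0.0053, [S^2-] = s (Ksp is small, so little additional dissolves).
Ksp ≈ 0.0053 × s
s = 2.5 x 10^-18 M
Check: s = 2.5 × 10^-18 ≪ 0.0053, so the approximation is valid.

2.5e-18 M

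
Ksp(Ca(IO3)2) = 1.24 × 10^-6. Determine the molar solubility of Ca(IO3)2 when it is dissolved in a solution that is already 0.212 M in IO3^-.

s = 2.76 × 10^-5 M

Ca(IO3)2(s) ⇌ Ca^2+(aq) + 2 IO3^-(aq)
Ksp = [Ca^2+][IO3^-]^2
Let s = moles of Ca(IO3)2 that dissolve per litre. [Ca^2+] = s, [IO3^-] = 0.212 + 2s ≈ 0.212 (Ksp is small, so little additional dissolves).
Ksp ≈ s × (0.212)^2
s = 2.76 x 10^-5 M
Check: 2s = 5.5 × 10^-5 ≪ 0.212, so the approximation is valid.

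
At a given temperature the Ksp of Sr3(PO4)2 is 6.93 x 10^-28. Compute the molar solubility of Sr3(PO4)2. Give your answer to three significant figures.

1.45 x 10^-6 M

Sr3(PO4)2(s) ⇌ 3 Sr^2+(aq) + 2 PO4^3-(aq)
Ksp = [Sr^2+]^3[PO4^3-]^2
If s mol/L of Sr3(PO4)2 dissolves, [Sr^2+] = 3s and [PO4^3-] = 2s.
So Ksp = (3s)^3 × (2s)^2 = 108s^5
s = (6.93 x 10^-28 / 108)^(1/5) = 1.45 × 10^-6 M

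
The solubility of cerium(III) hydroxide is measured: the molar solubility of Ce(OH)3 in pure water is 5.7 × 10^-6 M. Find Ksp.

Ce(OH)3(s) ⇌ Ce^3+(aq) + 3 OH^-(aq)
For each mole of Ce(OH)3 that dissolves: [Ce^3+] = s, [OH^-] = 3s.
Ksp = [Ce^3+][OH^-]^3
Ksp = s(3s)^3 = 27s^4
Ksp = 27 × (5.7 x 10^-6)^4 = 2.9 × 10^-20

2.9e-20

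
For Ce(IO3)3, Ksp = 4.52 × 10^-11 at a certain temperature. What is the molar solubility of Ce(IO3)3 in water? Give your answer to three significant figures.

1.14 × 10^-3 M

Ce(IO3)3(s) ⇌ Ce^3+(aq) + 3 IO3^-(aq)
Ksp = [Ce^3+][IO3^-]^3
With molar solubility s: [Ce^3+] = s, [IO3^-] = 3s.
So Ksp = s × (3s)^3 = 27s^4
s^4 = 4.52 × 10^-11 / 27, so s = 1.14 × 10^-3 M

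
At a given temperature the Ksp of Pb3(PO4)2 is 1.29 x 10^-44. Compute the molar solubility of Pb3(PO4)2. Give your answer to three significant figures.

Pb3(PO4)2(s) <=> 3 Pb^2+(aq) + 2 PO4^3-(aq)
Ksp = [Pb^2+]^3[PO4^3-]^2
For each mole of Pb3(PO4)2 that dissolves: [Pb^2+] = 3s, [PO4^3-] = 2s.
Ksp = (3s)^3(2s)^2 = 108s^5
s = (1.29 x 10^-44 / 108)^(1/5) = 6.54 × 10^-10 M

s ≈ 6.54 x 10^-10 M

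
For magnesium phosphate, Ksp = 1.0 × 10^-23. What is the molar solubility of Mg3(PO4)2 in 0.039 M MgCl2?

s ≈ 2.1e-10 M

Mg3(PO4)2(s) ⇌ 3 Mg^2+(aq) + 2 PO4^3-(aq)
Ksp = [Mg^2+]^3[PO4^3-]^2
If s mol/L dissolves here, [Mg^2+] = 0.039 + 3s ≈ 0.039, [PO4^3-] = 2s (Ksp is small, so little additional dissolves).
Ksp ≈ (0.039)^3 × (2s)^2
s = 2.1 × 10^-10 M
Check: 3s = 6.2 × 10^-10 ≪ 0.039, so the approximation is valid.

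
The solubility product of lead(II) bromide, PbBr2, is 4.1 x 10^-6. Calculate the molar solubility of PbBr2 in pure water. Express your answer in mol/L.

PbBr2(s) ⇌ Pb^2+(aq) + 2 Br^-(aq)
Ksp = [Pb^2+][Br^-]^2
With molar solubility s: [Pb^2+] = s, [Br^-] = 2s.
So Ksp = s × (2s)^2 = 4s^3
Solving, s = (4.1 x 10^-6/4)^(1/3) = 1.0 × 10^-2 M

s = 1.0e-2 M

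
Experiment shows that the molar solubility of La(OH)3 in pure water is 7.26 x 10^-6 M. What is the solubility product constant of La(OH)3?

La(OH)3(s) <=> La^3+ + 3 OH^-
For each mole of La(OH)3 that dissolves: [La^3+] = s, [OH^-] = 3s.
Ksp = [La^3+][OH^-]^3
Substituting: Ksp = s(3s)^3 = 27s^4
With s = 7.26 × 10^-6: Ksp = 7.50 × 10^-20

Ksp ≈ 7.50e-20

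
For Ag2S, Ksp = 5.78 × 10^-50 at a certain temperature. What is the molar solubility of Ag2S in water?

s = 2.44 × 10^-17 M

Ag2S(s) ⇌ 2 Ag^+ + S^2-
Ksp = [Ag^+]^2[S^2-]
Let s = molar solubility. Then [Ag^+] = 2s and [S^2-] = s.
So Ksp = (2s)^2 × s = 4s^3
Solving, s = (5.78 × 10^-50/4)^(1/3) = 2.44 × 10^-17 M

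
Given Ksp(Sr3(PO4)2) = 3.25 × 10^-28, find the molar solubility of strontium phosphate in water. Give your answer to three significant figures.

s = 1.25 × 10^-6 M

Sr3(PO4)2(s) ⇌ 3 Sr^2+ + 2 PO4^3-
Ksp = [Sr^2+]^3[PO4^3-]^2
With molar solubility s: [Sr^2+] = 3s, [PO4^3-] = 2s.
So Ksp = (3s)^3 × (2s)^2 = 108s^5
s = (3.25 × 10^-28 / 108)^(1/5) = 1.25 × 10^-6 M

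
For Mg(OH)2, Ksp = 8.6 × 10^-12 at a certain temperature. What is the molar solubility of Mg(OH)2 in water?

Mg(OH)2(s) ⇌ Mg^2+(aq) + 2 OH^-(aq)
Ksp = [Mg^2+][OH^-]^2
Let s = molar solubility. Then [Mg^2+] = s and [OH^-] = 2s.
Ksp = s(2s)^2 = 4s^3
Solving, s = (8.6 × 10^-12/4)^(1/3) = 1.3 x 10^-4 M

s = 1.3e-4 M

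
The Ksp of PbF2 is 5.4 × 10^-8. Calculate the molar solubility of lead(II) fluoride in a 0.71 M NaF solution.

s ≈ 1.1 × 10^-7 M

PbF2(s) ⇌ Pb^2+ + 2 F^-
Ksp = [Pb^2+][F^-]^2
If s mol/L dissolves here, [Pb^2+] = s, [F^-] = 0.71 + 2s ≈ 0.71 (Ksp is small, so little additional dissolves).
Ksp ≈ s × (0.71)^2
s = 1.1 × 10^-7 M
Check: 2s = 2.1 x 10^-7 ≪ 0.71, so the approximation is valid.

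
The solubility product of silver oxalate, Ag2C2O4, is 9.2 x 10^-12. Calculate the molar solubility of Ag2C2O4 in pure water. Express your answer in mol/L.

Ag2C2O4(s) ⇌ 2 Ag^+ + C2O4^2-
Ksp = [Ag^+]^2[C2O4^2-]
If s mol/L of Ag2C2O4 dissolves, [Ag^+] = 2s and [C2O4^2-] = s.
So Ksp = (2s)^2 × s = 4s^3
s = (9.2 x 10^-12 / 4)^(1/3) = 1.3 × 10^-4 M

1.3 × 10^-4 M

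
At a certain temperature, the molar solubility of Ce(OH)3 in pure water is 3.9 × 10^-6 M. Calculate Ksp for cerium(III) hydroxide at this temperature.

Ksp ≈ 6.2e-21

Ce(OH)3(s) ⇌ Ce^3+(aq) + 3 OH^-(aq)
For each mole of Ce(OH)3 that dissolves: [Ce^3+] = s, [OH^-] = 3s.
Ksp = [Ce^3+][OH^-]^3
So Ksp = s × (3s)^3 = 27s^4
With s = 3.9 × 10^-6: Ksp = 6.2 x 10^-21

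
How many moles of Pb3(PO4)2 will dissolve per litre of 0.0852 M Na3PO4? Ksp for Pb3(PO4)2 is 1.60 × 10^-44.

Pb3(PO4)2(s) ⇌ 3 Pb^2+ + 2 PO4^3-
Ksp = [Pb^2+]^3[PO4^3-]^2
If s mol/L dissolves here, [Pb^2+] = 3s, [PO4^3-] = 0.0852 + 2s ≈ 0.0852 (Ksp is small, so little additional dissolves).
Ksp ≈ (3s)^3 × (0.0852)^2
s = 4.34 × 10^-15 M
Check: 2s = 8.7 × 10^-15 ≪ 0.0852, so the approximation is valid.

s ≈ 4.34 × 10^-15 M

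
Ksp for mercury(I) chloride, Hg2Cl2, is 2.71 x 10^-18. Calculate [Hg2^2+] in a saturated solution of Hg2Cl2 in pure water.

Hg2Cl2(s) ⇌ Hg2^2+ + 2 Cl^-
Ksp = [Hg2^2+][Cl^-]^2
Let s = molar solubility. Then [Hg2^2+] = s and [Cl^-] = 2s.
Substituting: Ksp = s(2s)^2 = 4s^3
Solving, s = (2.71 x 10^-18/4)^(1/3) = 8.783 × 10^-7 M
[Hg2^2+] = s = 8.78 × 10^-7 M

[Hg2^2+] ≈ 8.78 x 10^-7 M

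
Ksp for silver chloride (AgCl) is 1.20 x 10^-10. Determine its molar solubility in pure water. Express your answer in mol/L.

1.10 x 10^-5 M

AgCl(s) ⇌ Ag^+ + Cl^-
Ksp = [Ag^+][Cl^-]
If s mol/L of AgCl dissolves, [Ag^+] = s and [Cl^-] = s.
Ksp = s^2
s = √(1.20 x 10^-10) = 1.10 x 10^-5 M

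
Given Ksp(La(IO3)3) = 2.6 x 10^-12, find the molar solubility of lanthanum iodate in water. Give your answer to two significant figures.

La(IO3)3(s) ⇌ La^3+ + 3 IO3^-
Ksp = [La^3+][IO3^-]^3
Let s = molar solubility. Then [La^3+] = s and [IO3^-] = 3s.
Ksp = s(3s)^3 = 27s^4
s = (2.6 x 10^-12 / 27)^(1/4) = 5.6 × 10^-4 M

s = 5.6e-4 M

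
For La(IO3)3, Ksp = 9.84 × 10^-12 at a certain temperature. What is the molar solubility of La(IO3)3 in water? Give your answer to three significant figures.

La(IO3)3(s) <=> La^3+ + 3 IO3^-
Ksp = [La^3+][IO3^-]^3
Let s = molar solubility. Then [La^3+] = s and [IO3^-] = 3s.
Ksp = s(3s)^3 = 27s^4
Solving, s = (9.84 × 10^-12/27)^(1/4) = 7.77 × 10^-4 M

7.77 x 10^-4 M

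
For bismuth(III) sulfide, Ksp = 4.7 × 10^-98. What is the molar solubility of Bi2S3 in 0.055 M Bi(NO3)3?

Bi2S3(s) ⇌ 2 Bi^3+ + 3 S^2-
Ksp = [Bi^3+]^2[S^2-]^3
Let s be the molar solubility in this solution. [Bi^3+] = 0.055 + 2s ≈ 0.055, [S^2-] = 3s (since Bi^3+ from Bi(NO3)3 dominates).
Ksp ≈ (0.055)^2 × (3s)^3
s = 8.3 x 10^-33 M
Check: 2s = 1.7 x 10^-32 ≪ 0.055, so the approximation is valid.

s ≈ 8.3 × 10^-33 M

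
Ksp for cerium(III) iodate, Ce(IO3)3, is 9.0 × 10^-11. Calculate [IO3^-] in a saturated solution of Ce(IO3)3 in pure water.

Ce(IO3)3(s) ⇌ Ce^3+(aq) + 3 IO3^-(aq)
Ksp = [Ce^3+][IO3^-]^3
With molar solubility s: [Ce^3+] = s, [IO3^-] = 3s.
So Ksp = s × (3s)^3 = 27s^4
Solving, s = (9.0 × 10^-11/27)^(1/4) = 1.35 × 10^-3 M
[IO3^-] = 3s = 4.1 × 10^-3 M

[IO3^-] = 4.1 x 10^-3 M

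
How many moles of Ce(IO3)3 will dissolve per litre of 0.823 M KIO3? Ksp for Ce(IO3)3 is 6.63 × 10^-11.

Ce(IO3)3(s) ⇌ Ce^3+ + 3 IO3^-
Ksp = [Ce^3+][IO3^-]^3
If s mol/L dissolves here, [Ce^3+] = s, [IO3^-] = 0.823 + 3s ≈ 0.823 (Ksp is small, so little additional dissolves).
Ksp ≈ s × (0.823)^3
s = 1.19 x 10^-10 M
Check: 3s = 3.6 × 10^-10 ≪ 0.823, so the approximation is valid.

1.19 × 10^-10 M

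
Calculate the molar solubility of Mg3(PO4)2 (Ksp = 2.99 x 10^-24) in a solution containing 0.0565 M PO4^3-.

Mg3(PO4)2(s) ⇌ 3 Mg^2+(aq) + 2 PO4^3-(aq)
Ksp = [Mg^2+]^3[PO4^3-]^2
Let s be the molar solubility in this solution. [Mg^2+] = 3s, [PO4^3-] = 0.0565 + 2s ≈ 0.0565 (Ksp is small, so little additional dissolves).
Ksp ≈ (3s)^3 × (0.0565)^2
s = 3.26 × 10^-8 M
Check: 2s = 6.5 × 10^-8 ≪ 0.0565, so the approximation is valid.

3.26 × 10^-8 M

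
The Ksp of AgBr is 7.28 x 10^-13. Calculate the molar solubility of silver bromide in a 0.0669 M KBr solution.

AgBr(s) <=> Ag^+ + Br^-
Ksp = [Ag^+][Br^-]
If s mol/L dissolves here, [Ag^+] = s, [Br^-] = 0.0669 + s ≈ 0.0669 (Ksp is small, so little additional dissolves).
Ksp ≈ s × 0.0669
s = 1.09 × 10^-11 M
Check: s = 1.1 x 10^-11 ≪ 0.0669, so the approximation is valid.

s ≈ 1.09e-11 M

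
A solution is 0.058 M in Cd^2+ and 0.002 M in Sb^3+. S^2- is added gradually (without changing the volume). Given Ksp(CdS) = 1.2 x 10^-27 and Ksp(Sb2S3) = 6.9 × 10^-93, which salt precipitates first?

Sb2S3

Each salt begins to precipitate when Q = Ksp, i.e. when [S^2-] reaches its threshold.
For CdS: 1.2 x 10^-27 = 0.058 × [S^2-]  ⇒  [S^2-] = 2.1 × 10^-26 M.
For Sb2S3: 6.9 × 10^-93 = (0.002)^2 × [S^2-]^3  ⇒  [S^2-] = 1.2 × 10^-29 M.
The salt with the lower threshold [S^2-] precipitates first: Sb2S3.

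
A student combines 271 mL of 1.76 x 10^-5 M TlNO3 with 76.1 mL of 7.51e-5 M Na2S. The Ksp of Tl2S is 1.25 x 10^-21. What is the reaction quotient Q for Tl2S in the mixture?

Total volume = 271 + 76.1 = 347.1 mL.
[Tl^+] = 1.76 × 10^-5 × (271/347.1) = 1.374 x 10^-5 M
[S^2-] = 7.51 × 10^-5 × (76.1/347.1) = 1.647 × 10^-5 M
Tl2S(s) ⇌ 2 Tl^+ + S^2-, so Q = [Tl^+]^2[S^2-]
Q = (1.374 x 10^-5)^2(1.647 × 10^-5) = 3.11 × 10^-15
Q > Ksp, so Tl2S will precipitate.

3.11e-15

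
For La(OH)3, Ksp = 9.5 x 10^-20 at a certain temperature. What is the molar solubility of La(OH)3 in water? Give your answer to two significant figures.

s ≈ 7.7 × 10^-6 M

La(OH)3(s) <=> La^3+ + 3 OH^-
Ksp = [La^3+][OH^-]^3
If s mol/L of La(OH)3 dissolves, [La^3+] = s and [OH^-] = 3s.
Ksp = s(3s)^3 = 27s^4
s^4 = 9.5 x 10^-20 / 27, so s = 7.7 x 10^-6 M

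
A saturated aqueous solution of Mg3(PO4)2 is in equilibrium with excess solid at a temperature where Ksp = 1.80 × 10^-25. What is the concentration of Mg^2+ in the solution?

Mg3(PO4)2(s) ⇌ 3 Mg^2+ + 2 PO4^3-
Ksp = [Mg^2+]^3[PO4^3-]^2
With molar solubility s: [Mg^2+] = 3s, [PO4^3-] = 2s.
Ksp = (3s)^3(2s)^2 = 108s^5
s^5 = 1.80 × 10^-25 / 108, so s = 4.409 × 10^-6 M
[Mg^2+] = 3s = 1.32 × 10^-5 M

1.32e-5 M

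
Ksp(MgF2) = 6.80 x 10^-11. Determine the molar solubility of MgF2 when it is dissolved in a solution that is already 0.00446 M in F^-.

MgF2(s) <=> Mg^2+ + 2 F^-
Ksp = [Mg^2+][F^-]^2
If s mol/L dissolves here, [Mg^2+] = s, [F^-] = 0.00446 + 2s ≈ 0.00446 (since the F^- already present dominates).
Ksp ≈ s × (0.00446)^2
s = 3.42 x 10^-6 M
Check: 2s = 6.8 x 10^-6 ≪ 0.00446, so the approximation is valid.

s = 3.42 x 10^-6 M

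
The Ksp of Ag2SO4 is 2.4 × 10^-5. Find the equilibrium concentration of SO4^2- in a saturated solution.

Ag2SO4(s) ⇌ 2 Ag^+ + SO4^2-
Ksp = [Ag^+]^2[SO4^2-]
Let s = molar solubility. Then [Ag^+] = 2s and [SO4^2-] = s.
Substituting: Ksp = (2s)^2s = 4s^3
s^3 = 2.4 × 10^-5 / 4, so s = 1.82 x 10^-2 M
[SO4^2-] = s = 1.8 × 10^-2 M

[SO4^2-] = 0.018 M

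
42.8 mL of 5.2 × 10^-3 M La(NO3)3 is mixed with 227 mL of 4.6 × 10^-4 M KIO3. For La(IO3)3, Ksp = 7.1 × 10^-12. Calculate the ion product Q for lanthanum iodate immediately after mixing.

Total volume = 42.8 + 227 = 269.8 mL.
[La^3+] = 5.2 × 10^-3 × (42.8/269.8) = 8.25 x 10^-4 M
[IO3^-] = 4.6 × 10^-4 × (227/269.8) = 3.87 × 10^-4 M
La(IO3)3(s) <=> La^3+ + 3 IO3^-, so Q = [La^3+][IO3^-]^3
Q = (8.25 × 10^-4)(3.87 × 10^-4)^3 = 4.8 × 10^-14
Q < Ksp, so no precipitate of La(IO3)3 forms.

Q = 4.8 x 10^-14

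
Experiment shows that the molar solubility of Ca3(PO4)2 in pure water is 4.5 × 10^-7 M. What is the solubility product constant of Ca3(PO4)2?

Ca3(PO4)2(s) ⇌ 3 Ca^2+ + 2 PO4^3-
With molar solubility s: [Ca^2+] = 3s, [PO4^3-] = 2s.
Ksp = [Ca^2+]^3[PO4^3-]^2
Ksp = (3s)^3(2s)^2 = 108s^5
With s = 4.5 × 10^-7: Ksp = 2.0 × 10^-30

Ksp ≈ 2.0 x 10^-30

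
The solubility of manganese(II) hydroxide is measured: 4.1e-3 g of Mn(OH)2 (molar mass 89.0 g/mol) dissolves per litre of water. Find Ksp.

Molar solubility s = (4.1 × 10^-3 g/L) / (89.0 g/mol) = 4.61 × 10^-5 M.
Mn(OH)2(s) ⇌ Mn^2+(aq) + 2 OH^-(aq)
For each mole of Mn(OH)2 that dissolves: [Mn^2+] = s, [OH^-] = 2s.
Ksp = [Mn^2+][OH^-]^2
So Ksp = s × (2s)^2 = 4s^3
With s = 4.61 x 10^-5: Ksp = 3.9 x 10^-13

3.9 × 10^-13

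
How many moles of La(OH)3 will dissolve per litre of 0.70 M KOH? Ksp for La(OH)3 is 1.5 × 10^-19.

La(OH)3(s) ⇌ La^3+ + 3 OH^-
Ksp = [La^3+][OH^-]^3
If s mol/L dissolves here, [La^3+] = s, [OH^-] = 0.70 + 3s ≈ 0.70 (Ksp is small, so little additional dissolves).
Ksp ≈ s × (0.70)^3
s = 4.4 × 10^-19 M
Check: 3s = 1.3 x 10^-18 ≪ 0.70, so the approximation is valid.

4.4 × 10^-19 M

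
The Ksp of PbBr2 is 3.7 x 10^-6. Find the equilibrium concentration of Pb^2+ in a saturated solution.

PbBr2(s) ⇌ Pb^2+ + 2 Br^-
Ksp = [Pb^2+][Br^-]^2
With molar solubility s: [Pb^2+] = s, [Br^-] = 2s.
Substituting: Ksp = s(2s)^2 = 4s^3
s^3 = 3.7 x 10^-6 / 4, so s = 9.74 x 10^-3 M
[Pb^2+] = s = 9.7 x 10^-3 M

[Pb^2+] ≈ 9.7e-3 M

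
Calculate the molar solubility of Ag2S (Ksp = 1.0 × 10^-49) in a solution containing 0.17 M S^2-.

s ≈ 3.8 × 10^-25 M

Ag2S(s) ⇌ 2 Ag^+(aq) + S^2-(aq)
Ksp = [Ag^+]^2[S^2-]
Let s = moles of Ag2S that dissolve per litre. [Ag^+] = 2s, [S^2-] = 0.17 + s ≈ 0.17 (common-ion effect: S^2- is already 0.17 M).
Ksp ≈ (2s)^2 × 0.17
s = 3.8 x 10^-25 M
Check: s = 3.8 × 10^-25 ≪ 0.17, so the approximation is valid.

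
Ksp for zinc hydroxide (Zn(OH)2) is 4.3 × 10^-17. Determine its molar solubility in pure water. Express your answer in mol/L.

Zn(OH)2(s) ⇌ Zn^2+ + 2 OH^-
Ksp = [Zn^2+][OH^-]^2
If s mol/L of Zn(OH)2 dissolves, [Zn^2+] = s and [OH^-] = 2s.
Substituting: Ksp = s(2s)^2 = 4s^3
s = (4.3 × 10^-17 / 4)^(1/3) = 2.2 × 10^-6 M

s = 2.2 × 10^-6 M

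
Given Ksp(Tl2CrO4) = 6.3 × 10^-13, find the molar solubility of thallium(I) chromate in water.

Tl2CrO4(s) ⇌ 2 Tl^+(aq) + CrO4^2-(aq)
Ksp = [Tl^+]^2[CrO4^2-]
Let s = molar solubility. Then [Tl^+] = 2s and [CrO4^2-] = s.
Ksp = (2s)^2s = 4s^3
s^3 = 6.3 × 10^-13 / 4, so s = 5.4 × 10^-5 M

5.4 × 10^-5 M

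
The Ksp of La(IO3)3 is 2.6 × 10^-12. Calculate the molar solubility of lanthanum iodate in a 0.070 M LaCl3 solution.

s = 1.1e-4 M

La(IO3)3(s) <=> La^3+(aq) + 3 IO3^-(aq)
Ksp = [La^3+][IO3^-]^3
Let s be the molar solubility in this solution. [La^3+] = 0.070 + s ≈ 0.070, [IO3^-] = 3s (common-ion effect: La^3+ is already 0.070 M).
Ksp ≈ 0.070 × (3s)^3
s = 1.1 × 10^-4 M
Check: s = 1.1 x 10^-4 ≪ 0.070, so the approximation is valid.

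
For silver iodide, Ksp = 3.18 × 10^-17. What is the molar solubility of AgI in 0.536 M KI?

5.93e-17 M

AgI(s) ⇌ Ag^+(aq) + I^-(aq)
Ksp = [Ag^+][I^-]
Let s = moles of AgI that dissolve per litre. [Ag^+] = s, [I^-] = 0.536 + s ≈ 0.536 (common-ion effect: I^- is already 0.536 M).
Ksp ≈ s × 0.536
s = 5.93 × 10^-17 M
Check: s = 5.9 x 10^-17 ≪ 0.536, so the approximation is valid.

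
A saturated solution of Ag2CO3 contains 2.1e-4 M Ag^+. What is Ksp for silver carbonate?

Ksp = 4.6 × 10^-12

Ag2CO3(s) <=> 2 Ag^+(aq) + CO3^2-(aq)
Stoichiometry gives [CO3^2-] = (1/2)[Ag^+] = 1.05 x 10^-4 M.
Ksp = [Ag^+]^2[CO3^2-]
Ksp = (2.1 × 10^-4)^2 × 1.05 × 10^-4 = 4.6 × 10^-12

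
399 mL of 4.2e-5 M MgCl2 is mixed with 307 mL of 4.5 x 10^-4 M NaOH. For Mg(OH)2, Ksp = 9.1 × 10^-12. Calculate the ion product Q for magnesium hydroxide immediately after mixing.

Q = 9.1e-13

Total volume = 399 + 307 = 706 mL.
[Mg^2+] = 4.2 × 10^-5 × (399/706) = 2.37 × 10^-5 M
[OH^-] = 4.5 × 10^-4 × (307/706) = 1.96 × 10^-4 M
Mg(OH)2(s) ⇌ Mg^2+ + 2 OH^-, so Q = [Mg^2+][OH^-]^2
Q = (2.37 x 10^-5)(1.96 × 10^-4)^2 = 9.1 × 10^-13
Q < Ksp, so no precipitate of Mg(OH)2 forms.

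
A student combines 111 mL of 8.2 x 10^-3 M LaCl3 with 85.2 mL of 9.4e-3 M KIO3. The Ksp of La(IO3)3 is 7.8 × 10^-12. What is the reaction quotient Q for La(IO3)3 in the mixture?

Total volume = 111 + 85.2 = 196.2 mL.
[La^3+] = 8.2 × 10^-3 × (111/196.2) = 4.64 × 10^-3 M
[IO3^-] = 9.4 × 10^-3 × (85.2/196.2) = 4.08 × 10^-3 M
La(IO3)3(s) ⇌ La^3+(aq) + 3 IO3^-(aq), so Q = [La^3+][IO3^-]^3
Q = (4.64 x 10^-3)(4.08 x 10^-3)^3 = 3.2 × 10^-10
Q > Ksp, so La(IO3)3 will precipitate.

Q ≈ 3.2 × 10^-10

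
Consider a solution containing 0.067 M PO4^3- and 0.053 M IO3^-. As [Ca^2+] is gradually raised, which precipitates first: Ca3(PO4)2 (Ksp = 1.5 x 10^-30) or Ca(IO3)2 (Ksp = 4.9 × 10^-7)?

Precipitation of each salt starts when its ion product equals its Ksp.
For Ca3(PO4)2: 1.5 x 10^-30 = (0.067)^2 × [Ca^2+]^3  ⇒  [Ca^2+] = 6.9 x 10^-10 M.
For Ca(IO3)2: 4.9 × 10^-7 = (0.053)^2 × [Ca^2+]  ⇒  [Ca^2+] = 1.7 × 10^-4 M.
The salt with the lower threshold [Ca^2+] precipitates first: Ca3(PO4)2.

Ca3(PO4)2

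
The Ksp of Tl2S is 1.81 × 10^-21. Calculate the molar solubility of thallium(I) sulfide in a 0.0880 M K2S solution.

s = 7.17 x 10^-11 M

Tl2S(s) <=> 2 Tl^+ + S^2-
Ksp = [Tl^+]^2[S^2-]
Let s be the molar solubility in this solution. [Tl^+] = 2s, [S^2-] = 0.0880 + s ≈ 0.0880 (common-ion effect: S^2- is already 0.0880 M).
Ksp ≈ (2s)^2 × 0.0880
s = 7.17 × 10^-11 M
Check: s = 7.2 × 10^-11 ≪ 0.0880, so the approximation is valid.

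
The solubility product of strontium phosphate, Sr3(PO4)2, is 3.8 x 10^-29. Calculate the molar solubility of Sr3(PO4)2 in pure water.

s = 8.1 × 10^-7 M

Sr3(PO4)2(s) <=> 3 Sr^2+ + 2 PO4^3-
Ksp = [Sr^2+]^3[PO4^3-]^2
For each mole of Sr3(PO4)2 that dissolves: [Sr^2+] = 3s, [PO4^3-] = 2s.
Ksp = (3s)^3(2s)^2 = 108s^5
s^5 = 3.8 x 10^-29 / 108, so s = 8.1 × 10^-7 M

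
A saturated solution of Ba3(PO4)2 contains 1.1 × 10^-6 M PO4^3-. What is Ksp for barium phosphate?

Ksp ≈ 5.4e-30

Ba3(PO4)2(s) <=> 3 Ba^2+(aq) + 2 PO4^3-(aq)
Stoichiometry gives [Ba^2+] = (3/2)[PO4^3-] = 1.65 × 10^-6 M.
Ksp = [Ba^2+]^3[PO4^3-]^2
Ksp = (1.65 × 10^-6)^3 × (1.1 x 10^-6)^2 = 5.4 × 10^-30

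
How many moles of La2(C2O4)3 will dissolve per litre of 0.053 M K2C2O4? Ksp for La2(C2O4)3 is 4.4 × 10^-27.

2.7 × 10^-12 M

La2(C2O4)3(s) ⇌ 2 La^3+ + 3 C2O4^2-
Ksp = [La^3+]^2[C2O4^2-]^3
Let s = moles of La2(C2O4)3 that dissolve per litre. [La^3+] = 2s, [C2O4^2-] = 0.053 + 3s ≈ 0.053 (common-ion effect: C2O4^2- is already 0.053 M).
Ksp ≈ (2s)^2 × (0.053)^3
s = 2.7 x 10^-12 M
Check: 3s = 8.2 × 10^-12 ≪ 0.053, so the approximation is valid.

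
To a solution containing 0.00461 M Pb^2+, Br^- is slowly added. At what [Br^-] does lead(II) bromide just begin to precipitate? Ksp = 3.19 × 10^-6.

[Br^-] = 2.63 × 10^-2 M

PbBr2(s) ⇌ Pb^2+ + 2 Br^-
Ksp = [Pb^2+][Br^-]^2
Precipitation begins when Q = Ksp. With [Pb^2+] = 0.00461 M:
3.19 × 10^-6 = (0.00461) × [Br^-]^2
[Br^-] = (3.19 × 10^-6 / 4.61 × 10^-3)^(1/2) = 2.63 × 10^-2 M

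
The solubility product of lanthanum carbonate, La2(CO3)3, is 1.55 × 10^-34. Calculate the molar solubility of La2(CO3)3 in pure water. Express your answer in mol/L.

6.78 × 10^-8 M

La2(CO3)3(s) ⇌ 2 La^3+ + 3 CO3^2-
Ksp = [La^3+]^2[CO3^2-]^3
With molar solubility s: [La^3+] = 2s, [CO3^2-] = 3s.
So Ksp = (2s)^2 × (3s)^3 = 108s^5
s = (1.55 × 10^-34 / 108)^(1/5) = 6.78 × 10^-8 M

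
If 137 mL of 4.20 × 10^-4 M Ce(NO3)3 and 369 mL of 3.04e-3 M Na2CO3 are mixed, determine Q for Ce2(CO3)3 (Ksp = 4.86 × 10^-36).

Q = 1.41e-16

Total volume = 137 + 369 = 506 mL.
[Ce^3+] = 4.20 × 10^-4 × (137/506) = 1.137 x 10^-4 M
[CO3^2-] = 3.04 x 10^-3 × (369/506) = 2.217 × 10^-3 M
Ce2(CO3)3(s) <=> 2 Ce^3+(aq) + 3 CO3^2-(aq), so Q = [Ce^3+]^2[CO3^2-]^3
Q = (1.137 x 10^-4)^2(2.217 × 10^-3)^3 = 1.41 × 10^-16
Q > Ksp, so Ce2(CO3)3 will precipitate.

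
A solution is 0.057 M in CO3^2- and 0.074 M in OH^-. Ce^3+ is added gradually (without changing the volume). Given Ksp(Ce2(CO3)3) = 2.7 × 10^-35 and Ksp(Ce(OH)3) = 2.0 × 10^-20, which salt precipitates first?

Precipitation of each salt starts when its ion product equals its Ksp.
For Ce2(CO3)3: 2.7 × 10^-35 = (0.057)^3 × [Ce^3+]^2  ⇒  [Ce^3+] = 3.8 × 10^-16 M.
For Ce(OH)3: 2.0 × 10^-20 = (0.074)^3 × [Ce^3+]  ⇒  [Ce^3+] = 4.9 × 10^-17 M.
The salt with the lower threshold [Ce^3+] precipitates first: Ce(OH)3.

Ce(OH)3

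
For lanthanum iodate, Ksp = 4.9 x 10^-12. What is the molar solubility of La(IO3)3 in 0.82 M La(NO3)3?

s ≈ 6.0 x 10^-5 M

La(IO3)3(s) ⇌ La^3+ + 3 IO3^-
Ksp = [La^3+][IO3^-]^3
Let s = moles of La(IO3)3 that dissolve per litre. [La^3+] = 0.82 + s ≈ 0.82, [IO3^-] = 3s (Ksp is small, so little additional dissolves).
Ksp ≈ 0.82 × (3s)^3
s = 6.0 × 10^-5 M
Check: s = 6.0 × 10^-5 ≪ 0.82, so the approximation is valid.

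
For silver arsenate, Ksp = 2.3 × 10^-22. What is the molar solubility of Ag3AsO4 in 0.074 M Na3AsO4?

s = 4.9 x 10^-8 M

Ag3AsO4(s) ⇌ 3 Ag^+(aq) + AsO4^3-(aq)
Ksp = [Ag^+]^3[AsO4^3-]
If s mol/L dissolves here, [Ag^+] = 3s, [AsO4^3-] = 0.074 + s ≈ 0.074 (since AsO4^3- from Na3AsO4 dominates).
Ksp ≈ (3s)^3 × 0.074
s = 4.9 x 10^-8 M
Check: s = 4.9 × 10^-8 ≪ 0.074, so the approximation is valid.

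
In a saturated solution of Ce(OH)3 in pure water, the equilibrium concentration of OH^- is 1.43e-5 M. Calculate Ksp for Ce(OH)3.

Ce(OH)3(s) ⇌ Ce^3+ + 3 OH^-
Stoichiometry gives [Ce^3+] = (1/3)[OH^-] = 4.767 x 10^-6 M.
Ksp = [Ce^3+][OH^-]^3
Ksp = 4.767 x 10^-6 × (1.43 x 10^-5)^3 = 1.39 × 10^-20

1.39e-20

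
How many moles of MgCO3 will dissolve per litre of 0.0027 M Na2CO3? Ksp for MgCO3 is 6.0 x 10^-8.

MgCO3(s) ⇌ Mg^2+(aq) + CO3^2-(aq)
Ksp = [Mg^2+][CO3^2-]
Let s be the molar solubility in this solution. [Mg^2+] = s, [CO3^2-] = 0.0027 + s ≈ 0.0027 (common-ion effect: CO3^2- is already 0.0027 M).
Ksp ≈ s × 0.0027
s = 2.2 x 10^-5 M
Check: s = 2.2 x 10^-5 ≪ 0.0027, so the approximation is valid.

2.2 x 10^-5 M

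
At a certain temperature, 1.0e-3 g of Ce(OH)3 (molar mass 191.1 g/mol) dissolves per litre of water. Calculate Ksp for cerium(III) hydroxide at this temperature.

Molar solubility s = (1.0 x 10^-3 g/L) / (191.1 g/mol) = 5.23 × 10^-6 M.
Ce(OH)3(s) ⇌ Ce^3+(aq) + 3 OH^-(aq)
Let s = molar solubility. Then [Ce^3+] = s and [OH^-] = 3s.
Ksp = [Ce^3+][OH^-]^3
Ksp = s(3s)^3 = 27s^4
With s = 5.23 × 10^-6: Ksp = 2.0 × 10^-20

Ksp = 2.0 × 10^-20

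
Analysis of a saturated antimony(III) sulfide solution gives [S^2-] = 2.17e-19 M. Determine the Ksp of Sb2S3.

Sb2S3(s) <=> 2 Sb^3+ + 3 S^2-
Stoichiometry gives [Sb^3+] = (2/3)[S^2-] = 1.447 × 10^-19 M.
Ksp = [Sb^3+]^2[S^2-]^3
Ksp = (1.447 x 10^-19)^2 × (2.17 × 10^-19)^3 = 2.14 x 10^-94

Ksp = 2.14 × 10^-94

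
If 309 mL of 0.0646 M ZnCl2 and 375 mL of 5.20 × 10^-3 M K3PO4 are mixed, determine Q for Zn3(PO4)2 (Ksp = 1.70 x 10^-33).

Q ≈ 2.02 × 10^-10

Total volume = 309 + 375 = 684 mL.
[Zn^2+] = 6.46 x 10^-2 × (309/684) = 2.918 x 10^-2 M
[PO4^3-] = 5.20 × 10^-3 × (375/684) = 2.851 × 10^-3 M
Zn3(PO4)2(s) <=> 3 Zn^2+ + 2 PO4^3-, so Q = [Zn^2+]^3[PO4^3-]^2
Q = (2.918 × 10^-2)^3(2.851 x 10^-3)^2 = 2.02 x 10^-10
Q > Ksp, so Zn3(PO4)2 will precipitate.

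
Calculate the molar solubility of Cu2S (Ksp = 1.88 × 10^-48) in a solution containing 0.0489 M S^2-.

3.10e-24 M

Cu2S(s) <=> 2 Cu^+ + S^2-
Ksp = [Cu^+]^2[S^2-]
Let s = moles of Cu2S that dissolve per litre. [Cu^+] = 2s, [S^2-] = 0.0489 + s ≈ 0.0489 (Ksp is small, so little additional dissolves).
Ksp ≈ (2s)^2 × 0.0489
s = 3.10 × 10^-24 M
Check: s = 3.1 × 10^-24 ≪ 0.0489, so the approximation is valid.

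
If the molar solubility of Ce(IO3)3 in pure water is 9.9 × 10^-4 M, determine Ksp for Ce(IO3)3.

2.6 x 10^-11

Ce(IO3)3(s) ⇌ Ce^3+(aq) + 3 IO3^-(aq)
With molar solubility s: [Ce^3+] = s, [IO3^-] = 3s.
Ksp = [Ce^3+][IO3^-]^3
Ksp = s(3s)^3 = 27s^4
With s = 9.9 × 10^-4: Ksp = 2.6 × 10^-11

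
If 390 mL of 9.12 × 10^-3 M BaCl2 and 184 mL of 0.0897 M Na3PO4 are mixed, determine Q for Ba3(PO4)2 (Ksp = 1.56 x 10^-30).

Total volume = 390 + 184 = 574 mL.
[Ba^2+] = 9.12 × 10^-3 × (390/574) = 6.197 x 10^-3 M
[PO4^3-] = 8.97 x 10^-2 × (184/574) = 2.875 × 10^-2 M
Ba3(PO4)2(s) ⇌ 3 Ba^2+ + 2 PO4^3-, so Q = [Ba^2+]^3[PO4^3-]^2
Q = (6.197 × 10^-3)^3(2.875 x 10^-2)^2 = 1.97 x 10^-10
Q > Ksp, so Ba3(PO4)2 will precipitate.

1.97e-10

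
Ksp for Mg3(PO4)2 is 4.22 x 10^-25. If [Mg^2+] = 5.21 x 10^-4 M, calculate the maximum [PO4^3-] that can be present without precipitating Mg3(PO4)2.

[PO4^3-] ≈ 5.46 x 10^-8 M

Mg3(PO4)2(s) ⇌ 3 Mg^2+(aq) + 2 PO4^3-(aq)
Ksp = [Mg^2+]^3[PO4^3-]^2
Precipitation begins when Q = Ksp. With [Mg^2+] = 5.21 x 10^-4 M:
4.22 x 10^-25 = (5.21 x 10^-4)^3 × [PO4^3-]^2
[PO4^3-] = (4.22 x 10^-25 / 1.414 x 10^-10)^(1/2) = 5.46 × 10^-8 M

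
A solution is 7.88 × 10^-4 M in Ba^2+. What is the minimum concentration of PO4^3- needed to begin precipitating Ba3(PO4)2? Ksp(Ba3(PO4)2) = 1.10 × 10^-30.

4.74e-11 M

Ba3(PO4)2(s) <=> 3 Ba^2+(aq) + 2 PO4^3-(aq)
Ksp = [Ba^2+]^3[PO4^3-]^2
Precipitation begins when Q = Ksp. With [Ba^2+] = 7.88 × 10^-4 M:
1.10 × 10^-30 = (7.88 × 10^-4)^3 × [PO4^3-]^2
[PO4^3-] = (1.10 × 10^-30 / 4.893 × 10^-10)^(1/2) = 4.74 × 10^-11 M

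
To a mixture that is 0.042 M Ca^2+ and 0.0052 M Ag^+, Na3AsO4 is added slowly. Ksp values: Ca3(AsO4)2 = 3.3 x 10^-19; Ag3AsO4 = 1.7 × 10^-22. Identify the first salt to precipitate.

Ag3AsO4

Each salt begins to precipitate when Q = Ksp, i.e. when [AsO4^3-] reaches its threshold.
For Ca3(AsO4)2: 3.3 x 10^-19 = (0.042)^3 × [AsO4^3-]^2  ⇒  [AsO4^3-] = 6.7 × 10^-8 M.
For Ag3AsO4: 1.7 × 10^-22 = (0.0052)^3 × [AsO4^3-]  ⇒  [AsO4^3-] = 1.2 × 10^-15 M.
The salt with the lower threshold [AsO4^3-] precipitates first: Ag3AsO4.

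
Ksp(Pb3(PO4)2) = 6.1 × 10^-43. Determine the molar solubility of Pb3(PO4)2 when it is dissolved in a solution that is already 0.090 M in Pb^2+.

1.4 x 10^-20 M

Pb3(PO4)2(s) ⇌ 3 Pb^2+ + 2 PO4^3-
Ksp = [Pb^2+]^3[PO4^3-]^2
Let s be the molar solubility in this solution. [Pb^2+] = 0.090 + 3s ≈ 0.090, [PO4^3-] = 2s (common-ion effect: Pb^2+ is already 0.090 M).
Ksp ≈ (0.090)^3 × (2s)^2
s = 1.4 x 10^-20 M
Check: 3s = 4.3 × 10^-20 ≪ 0.090, so the approximation is valid.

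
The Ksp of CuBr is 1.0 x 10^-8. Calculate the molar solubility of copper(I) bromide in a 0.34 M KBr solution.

CuBr(s) <=> Cu^+ + Br^-
Ksp = [Cu^+][Br^-]
Let s be the molar solubility in this solution. [Cu^+] = s, [Br^-] = 0.34 + s ≈ 0.34 (since Br^- from KBr dominates).
Ksp ≈ s × 0.34
s = 2.9 × 10^-8 M
Check: s = 2.9 × 10^-8 ≪ 0.34, so the approximation is valid.

s = 2.9e-8 M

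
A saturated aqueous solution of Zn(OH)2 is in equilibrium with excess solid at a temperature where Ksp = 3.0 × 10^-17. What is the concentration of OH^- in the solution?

[OH^-] = 3.9 × 10^-6 M

Zn(OH)2(s) ⇌ Zn^2+(aq) + 2 OH^-(aq)
Ksp = [Zn^2+][OH^-]^2
With molar solubility s: [Zn^2+] = s, [OH^-] = 2s.
Substituting: Ksp = s(2s)^2 = 4s^3
Solving, s = (3.0 × 10^-17/4)^(1/3) = 1.96 × 10^-6 M
[OH^-] = 2s = 3.9 x 10^-6 M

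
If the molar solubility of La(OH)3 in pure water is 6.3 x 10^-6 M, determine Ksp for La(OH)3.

4.3 x 10^-20

La(OH)3(s) ⇌ La^3+ + 3 OH^-
For each mole of La(OH)3 that dissolves: [La^3+] = s, [OH^-] = 3s.
Ksp = [La^3+][OH^-]^3
So Ksp = s × (3s)^3 = 27s^4
Ksp = 27 × (6.3 × 10^-6)^4 = 4.3 × 10^-20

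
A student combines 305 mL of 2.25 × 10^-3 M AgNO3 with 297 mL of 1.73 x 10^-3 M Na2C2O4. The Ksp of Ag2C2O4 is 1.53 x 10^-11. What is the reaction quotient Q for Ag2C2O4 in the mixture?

Q = 1.11 x 10^-9

Total volume = 305 + 297 = 602 mL.
[Ag^+] = 2.25 × 10^-3 × (305/602) = 1.140 × 10^-3 M
[C2O4^2-] = 1.73 × 10^-3 × (297/602) = 8.535 x 10^-4 M
Ag2C2O4(s) ⇌ 2 Ag^+ + C2O4^2-, so Q = [Ag^+]^2[C2O4^2-]
Q = (1.140 x 10^-3)^2(8.535 x 10^-4) = 1.11 x 10^-9
Q > Ksp, so Ag2C2O4 will precipitate.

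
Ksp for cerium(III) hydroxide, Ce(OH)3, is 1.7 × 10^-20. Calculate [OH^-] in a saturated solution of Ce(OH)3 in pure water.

Ce(OH)3(s) ⇌ Ce^3+ + 3 OH^-
Ksp = [Ce^3+][OH^-]^3
Let s = molar solubility. Then [Ce^3+] = s and [OH^-] = 3s.
So Ksp = s × (3s)^3 = 27s^4
Solving, s = (1.7 × 10^-20/27)^(1/4) = 5.01 x 10^-6 M
[OH^-] = 3s = 1.5 x 10^-5 M

[OH^-] ≈ 1.5e-5 M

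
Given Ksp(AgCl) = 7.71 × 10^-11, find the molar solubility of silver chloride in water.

8.78e-6 M

AgCl(s) <=> Ag^+(aq) + Cl^-(aq)
Ksp = [Ag^+][Cl^-]
Let s = molar solubility. Then [Ag^+] = s and [Cl^-] = s.
Ksp = (s)(s) = s^2
s = (7.71 × 10^-11)^(1/2) = 8.78 x 10^-6 M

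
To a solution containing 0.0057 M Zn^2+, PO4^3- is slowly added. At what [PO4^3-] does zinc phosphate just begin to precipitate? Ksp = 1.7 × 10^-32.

Zn3(PO4)2(s) ⇌ 3 Zn^2+(aq) + 2 PO4^3-(aq)
Ksp = [Zn^2+]^3[PO4^3-]^2
Precipitation begins when Q = Ksp. With [Zn^2+] = 0.0057 M:
1.7 × 10^-32 = (0.0057)^3 × [PO4^3-]^2
[PO4^3-] = (1.7 × 10^-32 / 1.85 x 10^-7)^(1/2) = 3.0 × 10^-13 M

[PO4^3-] = 3.0e-13 M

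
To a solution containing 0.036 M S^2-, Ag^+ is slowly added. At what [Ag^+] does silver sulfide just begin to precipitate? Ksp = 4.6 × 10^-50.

[Ag^+] = 1.1 x 10^-24 M

Ag2S(s) ⇌ 2 Ag^+(aq) + S^2-(aq)
Ksp = [Ag^+]^2[S^2-]
Precipitation begins when Q = Ksp. With [S^2-] = 0.036 M:
4.6 × 10^-50 = (0.036) × [Ag^+]^2
[Ag^+] = (4.6 × 10^-50 / 3.6 × 10^-2)^(1/2) = 1.1 × 10^-24 M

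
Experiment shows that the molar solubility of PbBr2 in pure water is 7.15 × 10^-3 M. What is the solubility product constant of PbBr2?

PbBr2(s) ⇌ Pb^2+ + 2 Br^-
With molar solubility s: [Pb^2+] = s, [Br^-] = 2s.
Ksp = [Pb^2+][Br^-]^2
Substituting: Ksp = s(2s)^2 = 4s^3
With s = 7.15 × 10^-3: Ksp = 1.46 x 10^-6

1.46 × 10^-6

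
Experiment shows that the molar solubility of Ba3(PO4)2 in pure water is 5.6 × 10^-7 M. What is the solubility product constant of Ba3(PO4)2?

Ba3(PO4)2(s) ⇌ 3 Ba^2+(aq) + 2 PO4^3-(aq)
Let s = molar solubility. Then [Ba^2+] = 3s and [PO4^3-] = 2s.
Ksp = [Ba^2+]^3[PO4^3-]^2
Ksp = (3s)^3(2s)^2 = 108s^5
Ksp = 108 × (5.6 × 10^-7)^5 = 5.9 x 10^-30

Ksp ≈ 5.9 × 10^-30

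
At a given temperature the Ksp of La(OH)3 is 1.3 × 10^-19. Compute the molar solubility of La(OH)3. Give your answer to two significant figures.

8.3e-6 M

La(OH)3(s) ⇌ La^3+(aq) + 3 OH^-(aq)
Ksp = [La^3+][OH^-]^3
If s mol/L of La(OH)3 dissolves, [La^3+] = s and [OH^-] = 3s.
Substituting: Ksp = s(3s)^3 = 27s^4
Solving, s = (1.3 × 10^-19/27)^(1/4) = 8.3 x 10^-6 M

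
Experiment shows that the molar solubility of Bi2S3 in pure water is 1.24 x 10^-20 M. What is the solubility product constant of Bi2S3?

Bi2S3(s) <=> 2 Bi^3+(aq) + 3 S^2-(aq)
If s mol/L of Bi2S3 dissolves, [Bi^3+] = 2s and [S^2-] = 3s.
Ksp = [Bi^3+]^2[S^2-]^3
So Ksp = (2s)^2 × (3s)^3 = 108s^5
With s = 1.24 x 10^-20: Ksp = 3.17 × 10^-98

Ksp = 3.17 × 10^-98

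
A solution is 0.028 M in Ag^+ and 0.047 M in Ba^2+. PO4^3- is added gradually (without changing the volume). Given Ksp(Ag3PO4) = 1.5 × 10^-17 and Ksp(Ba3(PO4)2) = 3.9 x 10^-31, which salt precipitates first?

Precipitation of each salt starts when its ion product equals its Ksp.
For Ag3PO4: 1.5 × 10^-17 = (0.028)^3 × [PO4^3-]  ⇒  [PO4^3-] = 6.8 × 10^-13 M.
For Ba3(PO4)2: 3.9 x 10^-31 = (0.047)^3 × [PO4^3-]^2  ⇒  [PO4^3-] = 6.1 × 10^-14 M.
The salt with the lower threshold [PO4^3-] precipitates first: Ba3(PO4)2.

Ba3(PO4)2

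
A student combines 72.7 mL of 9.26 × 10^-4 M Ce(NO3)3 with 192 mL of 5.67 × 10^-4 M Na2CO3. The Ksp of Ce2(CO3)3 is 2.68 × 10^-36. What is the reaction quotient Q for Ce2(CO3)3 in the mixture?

Total volume = 72.7 + 192 = 264.7 mL.
[Ce^3+] = 9.26 × 10^-4 × (72.7/264.7) = 2.543 x 10^-4 M
[CO3^2-] = 5.67 × 10^-4 × (192/264.7) = 4.113 x 10^-4 M
Ce2(CO3)3(s) <=> 2 Ce^3+(aq) + 3 CO3^2-(aq), so Q = [Ce^3+]^2[CO3^2-]^3
Q = (2.543 × 10^-4)^2(4.113 × 10^-4)^3 = 4.50 × 10^-18
Q > Ksp, so Ce2(CO3)3 will precipitate.

Q = 4.50 x 10^-18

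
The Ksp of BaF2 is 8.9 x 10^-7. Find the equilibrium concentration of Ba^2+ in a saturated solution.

BaF2(s) ⇌ Ba^2+ + 2 F^-
Ksp = [Ba^2+][F^-]^2
For each mole of BaF2 that dissolves: [Ba^2+] = s, [F^-] = 2s.
Ksp = s(2s)^2 = 4s^3
s^3 = 8.9 x 10^-7 / 4, so s = 6.06 × 10^-3 M
[Ba^2+] = s = 6.1 × 10^-3 M

6.1 x 10^-3 M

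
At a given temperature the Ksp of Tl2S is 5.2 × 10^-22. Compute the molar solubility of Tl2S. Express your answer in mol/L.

s = 5.1 x 10^-8 M

Tl2S(s) ⇌ 2 Tl^+(aq) + S^2-(aq)
Ksp = [Tl^+]^2[S^2-]
If s mol/L of Tl2S dissolves, [Tl^+] = 2s and [S^2-] = s.
So Ksp = (2s)^2 × s = 4s^3
s = (5.2 × 10^-22 / 4)^(1/3) = 5.1 × 10^-8 M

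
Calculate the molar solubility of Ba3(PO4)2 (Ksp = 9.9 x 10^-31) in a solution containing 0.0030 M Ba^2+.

s = 3.0e-12 M

Ba3(PO4)2(s) <=> 3 Ba^2+ + 2 PO4^3-
Ksp = [Ba^2+]^3[PO4^3-]^2
Let s be the molar solubility in this solution. [Ba^2+] = 0.0030 + 3s ≈ 0.0030, [PO4^3-] = 2s (since the Ba^2+ already present dominates).
Ksp ≈ (0.0030)^3 × (2s)^2
s = 3.0 × 10^-12 M
Check: 3s = 9.1 × 10^-12 ≪ 0.0030, so the approximation is valid.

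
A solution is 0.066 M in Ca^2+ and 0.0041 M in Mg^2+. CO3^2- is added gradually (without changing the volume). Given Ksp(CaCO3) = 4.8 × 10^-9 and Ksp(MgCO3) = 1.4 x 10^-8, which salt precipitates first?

CaCO3

Precipitation of each salt starts when its ion product equals its Ksp.
For CaCO3: 4.8 × 10^-9 = 0.066 × [CO3^2-]  ⇒  [CO3^2-] = 7.3 × 10^-8 M.
For MgCO3: 1.4 x 10^-8 = 0.0041 × [CO3^2-]  ⇒  [CO3^2-] = 3.4 × 10^-6 M.
The salt with the lower threshold [CO3^2-] precipitates first: CaCO3.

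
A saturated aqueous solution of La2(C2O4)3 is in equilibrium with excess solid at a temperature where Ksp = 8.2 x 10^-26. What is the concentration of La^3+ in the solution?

La2(C2O4)3(s) <=> 2 La^3+(aq) + 3 C2O4^2-(aq)
Ksp = [La^3+]^2[C2O4^2-]^3
With molar solubility s: [La^3+] = 2s, [C2O4^2-] = 3s.
Ksp = (2s)^2(3s)^3 = 108s^5
s = (8.2 x 10^-26 / 108)^(1/5) = 3.77 × 10^-6 M
[La^3+] = 2s = 7.5 × 10^-6 M

7.5 × 10^-6 M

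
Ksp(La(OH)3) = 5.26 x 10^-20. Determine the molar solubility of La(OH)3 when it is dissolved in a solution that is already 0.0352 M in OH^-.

s ≈ 1.21 × 10^-15 M

La(OH)3(s) <=> La^3+ + 3 OH^-
Ksp = [La^3+][OH^-]^3
If s mol/L dissolves here, [La^3+] = s, [OH^-] = 0.0352 + 3s ≈ 0.0352 (since the OH^- already present dominates).
Ksp ≈ s × (0.0352)^3
s = 1.21 × 10^-15 M
Check: 3s = 3.6 x 10^-15 ≪ 0.0352, so the approximation is valid.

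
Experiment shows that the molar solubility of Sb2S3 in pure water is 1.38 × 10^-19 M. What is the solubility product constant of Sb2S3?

Sb2S3(s) ⇌ 2 Sb^3+(aq) + 3 S^2-(aq)
If s mol/L of Sb2S3 dissolves, [Sb^3+] = 2s and [S^2-] = 3s.
Ksp = [Sb^3+]^2[S^2-]^3
Ksp = (2s)^2(3s)^3 = 108s^5
With s = 1.38 × 10^-19: Ksp = 5.41 x 10^-93

Ksp ≈ 5.41 x 10^-93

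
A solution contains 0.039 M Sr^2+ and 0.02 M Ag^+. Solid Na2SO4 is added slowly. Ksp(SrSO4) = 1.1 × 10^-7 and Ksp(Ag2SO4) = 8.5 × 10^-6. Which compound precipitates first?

SrSO4

Precipitation of each salt starts when its ion product equals its Ksp.
For SrSO4: 1.1 × 10^-7 = 0.039 × [SO4^2-]  ⇒  [SO4^2-] = 2.8 × 10^-6 M.
For Ag2SO4: 8.5 × 10^-6 = (0.02)^2 × [SO4^2-]  ⇒  [SO4^2-] = 2.1 x 10^-2 M.
The salt with the lower threshold [SO4^2-] precipitates first: SrSO4.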